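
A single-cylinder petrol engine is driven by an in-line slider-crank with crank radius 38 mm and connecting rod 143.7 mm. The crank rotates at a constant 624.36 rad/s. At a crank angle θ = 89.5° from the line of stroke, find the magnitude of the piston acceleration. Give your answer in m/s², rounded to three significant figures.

3930

ω = 624.4 rad/s
x(θ) = r cosθ + √(L² − r² sin²θ); with ω constant, a = ω²·d²x/dθ².
d²x/dθ² = −r cosθ − r²(cos2θ)/√u − r⁴ sin²2θ/(4u^{3/2}),  u = L² − r² sin²θ = 0.0192058 m².
Substituting r = 0.038 m, L = 0.1437 m, θ = 89.5°: d²x/dθ² = +0.010086 m.
a = ω²·d²x/dθ² = (624.4)²·(+0.010086) = +3931.9 m/s²;  |a| = 3931.9 m/s².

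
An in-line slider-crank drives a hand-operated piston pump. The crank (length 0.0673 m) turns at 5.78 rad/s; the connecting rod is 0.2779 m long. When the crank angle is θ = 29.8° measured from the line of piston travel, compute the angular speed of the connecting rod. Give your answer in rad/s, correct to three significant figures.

ω = 5.78 rad/s
The rod makes angle φ with the slider axis where L sinφ = r sinθ; differentiating, L cosφ·φ̇ = r ω cosθ.
L cosφ = √(L² − r² sin²θ) = 0.27588 m.
|ω_rod| = r ω |cosθ| / √(L² − r² sin²θ) = 0.0673·5.78·0.86777/0.27588 = 1.2236 rad/s.

1.22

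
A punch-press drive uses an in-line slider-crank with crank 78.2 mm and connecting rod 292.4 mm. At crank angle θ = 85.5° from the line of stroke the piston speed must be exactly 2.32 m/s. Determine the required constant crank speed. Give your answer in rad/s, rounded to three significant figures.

For an in-line slider-crank, |v_piston| = rω|sinθ|·[1 + r cosθ/√(L² − r² sin²θ)].
With r = 0.0782 m, L = 0.2924 m, θ = 85.5°: the bracketed kinematic factor |dx/dθ| = 0.079656 m.
ω = v/|dx/dθ| = 2.32/0.079656 = 29.125 rad/s.

29.1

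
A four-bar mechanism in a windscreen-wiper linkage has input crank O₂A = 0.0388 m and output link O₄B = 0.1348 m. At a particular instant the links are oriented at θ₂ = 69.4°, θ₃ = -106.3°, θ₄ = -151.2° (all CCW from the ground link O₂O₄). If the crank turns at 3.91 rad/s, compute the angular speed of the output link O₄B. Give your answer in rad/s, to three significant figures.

0.120

ω₂ = 3.91 rad/s
Differentiating the loop-closure r₂e^{iθ₂}+r₃e^{iθ₃}=r₁+r₄e^{iθ₄} gives r₂ω₂e^{iθ₂}+r₃ω₃e^{iθ₃}=r₄ω₄e^{iθ₄}.
Eliminating the other unknown: ω₄ = r₂ω₂ sin(θ₂−θ₃) / [r₄ sin(θ₄−θ₃)].
Numerator sine = +0.07498; denominator sine = -0.70587.
Result = 0.0388·3.91·(+0.07498) / (0.1348·(-0.70587)) = -0.11954 rad/s; magnitude 0.11954 rad/s.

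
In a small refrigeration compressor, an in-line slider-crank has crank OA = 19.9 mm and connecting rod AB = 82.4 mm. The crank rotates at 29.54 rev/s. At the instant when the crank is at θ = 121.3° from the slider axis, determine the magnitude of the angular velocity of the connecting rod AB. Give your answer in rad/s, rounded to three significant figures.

23.8

ω = 185.6 rad/s (converted from 29.54 rev/s).
The rod makes angle φ with the slider axis where L sinφ = r sinθ; differentiating, L cosφ·φ̇ = r ω cosθ.
L cosφ = √(L² − r² sin²θ) = 0.080627 m.
|ω_rod| = r ω |cosθ| / √(L² − r² sin²θ) = 0.0199·185.6·0.51952/0.080627 = 23.799 rad/s.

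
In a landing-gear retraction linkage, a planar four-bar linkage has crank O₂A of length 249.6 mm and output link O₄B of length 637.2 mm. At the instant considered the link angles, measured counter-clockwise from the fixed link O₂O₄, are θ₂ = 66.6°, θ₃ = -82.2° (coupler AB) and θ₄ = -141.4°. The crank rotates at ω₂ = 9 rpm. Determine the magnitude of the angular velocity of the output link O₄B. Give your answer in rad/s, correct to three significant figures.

0.223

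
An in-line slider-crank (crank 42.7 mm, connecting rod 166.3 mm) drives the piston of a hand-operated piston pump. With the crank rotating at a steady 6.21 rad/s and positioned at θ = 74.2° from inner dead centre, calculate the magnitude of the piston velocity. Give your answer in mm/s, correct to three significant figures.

274

ω = 6.21 rad/s
For an in-line slider-crank, x = r cosθ + √(L² − r² sin²θ), so v = −rω sinθ·[1 + r cosθ/√(L² − r² sin²θ)].
With r = 0.0427 m, L = 0.1663 m, θ = 74.2°: √(L² − r² sin²θ) = 0.16114 m.
v = −0.0427·6.21·0.96222·[1 + 0.0427·0.27228/0.16114] = -0.27356 m/s.
|v| = 0.27356 m/s = 273.56 mm/s.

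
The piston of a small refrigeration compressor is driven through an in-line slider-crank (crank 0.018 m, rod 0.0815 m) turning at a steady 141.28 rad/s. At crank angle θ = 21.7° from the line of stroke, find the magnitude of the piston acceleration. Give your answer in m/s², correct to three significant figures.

392

ω = 141.3 rad/s
x(θ) = r cosθ + √(L² − r² sin²θ); with ω constant, a = ω²·d²x/dθ².
d²x/dθ² = −r cosθ − r²(cos2θ)/√u − r⁴ sin²2θ/(4u^{3/2}),  u = L² − r² sin²θ = 0.00659796 m².
Substituting r = 0.018 m, L = 0.0815 m, θ = 21.7°: d²x/dθ² = -0.019646 m.
a = ω²·d²x/dθ² = (141.3)²·(-0.019646) = -392.13 m/s²;  |a| = 392.13 m/s².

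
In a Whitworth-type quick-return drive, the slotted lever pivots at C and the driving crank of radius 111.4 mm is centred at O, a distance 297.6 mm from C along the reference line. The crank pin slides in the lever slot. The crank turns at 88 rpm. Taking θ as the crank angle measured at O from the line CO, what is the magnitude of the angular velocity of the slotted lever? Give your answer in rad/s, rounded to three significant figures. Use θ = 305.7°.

2.10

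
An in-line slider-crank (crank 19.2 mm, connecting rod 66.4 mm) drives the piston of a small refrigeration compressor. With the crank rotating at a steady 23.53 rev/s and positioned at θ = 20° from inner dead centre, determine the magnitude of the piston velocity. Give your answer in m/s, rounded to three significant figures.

ω = 2π·23.5 = 147.8 rad/s
For an in-line slider-crank, x = r cosθ + √(L² − r² sin²θ), so v = −rω sinθ·[1 + r cosθ/√(L² − r² sin²θ)].
With r = 0.0192 m, L = 0.0664 m, θ = 20°: √(L² − r² sin²θ) = 0.066074 m.
v = −0.0192·147.8·0.34202·[1 + 0.0192·0.93969/0.066074] = -1.236 m/s.
|v| = 1.236 m/s.

1.24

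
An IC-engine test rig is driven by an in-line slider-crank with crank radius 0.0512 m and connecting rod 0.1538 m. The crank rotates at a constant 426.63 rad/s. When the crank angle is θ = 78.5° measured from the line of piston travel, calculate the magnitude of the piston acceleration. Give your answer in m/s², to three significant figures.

ω = 426.6 rad/s
x(θ) = r cosθ + √(L² − r² sin²θ); with ω constant, a = ω²·d²x/dθ².
d²x/dθ² = −r cosθ − r²(cos2θ)/√u − r⁴ sin²2θ/(4u^{3/2}),  u = L² − r² sin²θ = 0.0211372 m².
Substituting r = 0.0512 m, L = 0.1538 m, θ = 78.5°: d²x/dθ² = +0.0063045 m.
a = ω²·d²x/dθ² = (426.6)²·(+0.0063045) = +1147.5 m/s²;  |a| = 1147.5 m/s².

1150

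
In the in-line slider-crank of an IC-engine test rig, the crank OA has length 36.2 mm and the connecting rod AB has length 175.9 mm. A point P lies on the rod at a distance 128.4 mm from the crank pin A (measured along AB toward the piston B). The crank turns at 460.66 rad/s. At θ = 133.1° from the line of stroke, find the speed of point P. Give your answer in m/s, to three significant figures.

11.3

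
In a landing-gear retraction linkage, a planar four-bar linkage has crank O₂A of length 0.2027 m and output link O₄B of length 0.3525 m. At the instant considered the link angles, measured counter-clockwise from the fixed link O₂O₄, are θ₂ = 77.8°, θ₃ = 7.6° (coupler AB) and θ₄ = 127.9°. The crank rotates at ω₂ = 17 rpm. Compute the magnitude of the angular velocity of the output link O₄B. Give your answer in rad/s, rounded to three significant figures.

1.12

ω₂ = 1.78 rad/s (from 17 rpm).
Differentiating the loop-closure r₂e^{iθ₂}+r₃e^{iθ₃}=r₁+r₄e^{iθ₄} gives r₂ω₂e^{iθ₂}+r₃ω₃e^{iθ₃}=r₄ω₄e^{iθ₄}.
Eliminating the other unknown: ω₄ = r₂ω₂ sin(θ₂−θ₃) / [r₄ sin(θ₄−θ₃)].
Numerator sine = +0.94088; denominator sine = +0.86340.
Result = 0.2027·1.78·(+0.94088) / (0.3525·(+0.86340)) = +1.1156 rad/s; magnitude 1.1156 rad/s.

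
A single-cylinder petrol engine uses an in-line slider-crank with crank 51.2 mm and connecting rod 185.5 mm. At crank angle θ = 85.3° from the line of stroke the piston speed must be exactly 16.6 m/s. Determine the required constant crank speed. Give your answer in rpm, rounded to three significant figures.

3040

For an in-line slider-crank, |v_piston| = rω|sinθ|·[1 + r cosθ/√(L² − r² sin²θ)].
With r = 0.0512 m, L = 0.1855 m, θ = 85.3°: the bracketed kinematic factor |dx/dθ| = 0.052228 m.
ω = v/|dx/dθ| = 16.6/0.052228 = 317.84 rad/s.
N = 60ω/(2π) = 3035.1 rpm.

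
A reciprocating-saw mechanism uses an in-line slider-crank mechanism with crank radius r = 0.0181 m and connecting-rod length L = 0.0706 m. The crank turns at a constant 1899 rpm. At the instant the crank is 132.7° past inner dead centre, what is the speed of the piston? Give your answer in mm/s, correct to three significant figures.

ω = 2π·1899/60 = 198.9 rad/s
For an in-line slider-crank, x = r cosθ + √(L² − r² sin²θ), so v = −rω sinθ·[1 + r cosθ/√(L² − r² sin²θ)].
With r = 0.0181 m, L = 0.0706 m, θ = 132.7°: √(L² − r² sin²θ) = 0.069336 m.
v = −0.0181·198.9·0.73491·[1 + 0.0181·-0.67816/0.069336] = -2.177 m/s.
|v| = 2.177 m/s = 2177 mm/s.

2180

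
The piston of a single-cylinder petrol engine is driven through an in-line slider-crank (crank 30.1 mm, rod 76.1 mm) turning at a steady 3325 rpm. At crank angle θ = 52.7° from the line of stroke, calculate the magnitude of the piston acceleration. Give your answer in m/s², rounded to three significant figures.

ω = 2π·3325/60 = 348.2 rad/s
x(θ) = r cosθ + √(L² − r² sin²θ); with ω constant, a = ω²·d²x/dθ².
d²x/dθ² = −r cosθ − r²(cos2θ)/√u − r⁴ sin²2θ/(4u^{3/2}),  u = L² − r² sin²θ = 0.00521791 m².
Substituting r = 0.0301 m, L = 0.0761 m, θ = 52.7°: d²x/dθ² = -0.015416 m.
a = ω²·d²x/dθ² = (348.2)²·(-0.015416) = -1869 m/s²;  |a| = 1869 m/s².

1870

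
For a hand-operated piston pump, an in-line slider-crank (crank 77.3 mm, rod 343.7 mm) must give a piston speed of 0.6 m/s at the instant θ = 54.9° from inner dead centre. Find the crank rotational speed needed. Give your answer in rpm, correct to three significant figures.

For an in-line slider-crank, |v_piston| = rω|sinθ|·[1 + r cosθ/√(L² − r² sin²θ)].
With r = 0.0773 m, L = 0.3437 m, θ = 54.9°: the bracketed kinematic factor |dx/dθ| = 0.071564 m.
ω = v/|dx/dθ| = 0.6/0.071564 = 8.3841 rad/s.
N = 60ω/(2π) = 80.063 rpm.

80.1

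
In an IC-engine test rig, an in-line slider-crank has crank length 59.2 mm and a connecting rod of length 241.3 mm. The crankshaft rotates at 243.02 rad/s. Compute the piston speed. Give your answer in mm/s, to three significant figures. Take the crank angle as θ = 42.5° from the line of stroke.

ω = 243 rad/s
For an in-line slider-crank, x = r cosθ + √(L² − r² sin²θ), so v = −rω sinθ·[1 + r cosθ/√(L² − r² sin²θ)].
With r = 0.0592 m, L = 0.2413 m, θ = 42.5°: √(L² − r² sin²θ) = 0.23796 m.
v = −0.0592·243·0.67559·[1 + 0.0592·0.73728/0.23796] = -11.502 m/s.
|v| = 11.502 m/s = 11502 mm/s.

11500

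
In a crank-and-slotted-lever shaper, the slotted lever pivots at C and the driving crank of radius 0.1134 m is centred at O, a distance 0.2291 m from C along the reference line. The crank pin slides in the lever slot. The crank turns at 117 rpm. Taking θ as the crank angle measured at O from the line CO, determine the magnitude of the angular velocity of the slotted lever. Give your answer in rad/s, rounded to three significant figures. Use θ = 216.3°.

4.22

ω = 12.25 rad/s (from 117 rpm).
Crank pin A relative to C: A = (d + r cosθ, r sinθ); lever angle φ = atan2(r sinθ, d + r cosθ).
Differentiating tanφ: φ̇ = rω(d cosθ + r)/(d² + r² + 2dr cosθ).
d² + r² + 2dr cosθ = |CA|² = 0.0234704 m²;  d cosθ + r = -0.071238 m.
|ω_lever| = |0.1134·12.25·-0.071238| / 0.0234704 = 4.2172 rad/s.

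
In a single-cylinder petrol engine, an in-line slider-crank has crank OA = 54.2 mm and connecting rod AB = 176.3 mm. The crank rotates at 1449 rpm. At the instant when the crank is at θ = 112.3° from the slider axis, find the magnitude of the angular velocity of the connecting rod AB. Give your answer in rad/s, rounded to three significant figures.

18.5

ω = 151.7 rad/s (converted from 1449 rpm).
The rod makes angle φ with the slider axis where L sinφ = r sinθ; differentiating, L cosφ·φ̇ = r ω cosθ.
L cosφ = √(L² − r² sin²θ) = 0.16902 m.
|ω_rod| = r ω |cosθ| / √(L² − r² sin²θ) = 0.0542·151.7·0.37946/0.16902 = 18.464 rad/s.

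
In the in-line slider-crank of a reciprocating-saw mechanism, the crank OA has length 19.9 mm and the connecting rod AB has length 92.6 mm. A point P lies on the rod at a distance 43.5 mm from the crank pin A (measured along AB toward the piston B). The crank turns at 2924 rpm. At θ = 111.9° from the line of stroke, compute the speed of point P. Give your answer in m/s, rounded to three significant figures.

ω = 306.2 rad/s.  Crank-pin speed |V_A| = rω = 6.0934 m/s, perpendicular to OA.
Rod angle: sinφ = −(r/L) sinθ ⇒ φ = -11.502°; ω_rod = −rω cosθ/√(L²−r²sin²θ) = +25.047 rad/s.
V_P = V_A + ω_rod × AP, with AP = 0.0435 m along the rod.
Components: V_Px = −rω sinθ − a·ω_rod·sinφ = -5.4364 m/s;  V_Py = rω cosθ + a·ω_rod·cosφ = -1.2051 m/s.
|V_P| = √(V_Px² + V_Py²) = 5.5684 m/s.

5.57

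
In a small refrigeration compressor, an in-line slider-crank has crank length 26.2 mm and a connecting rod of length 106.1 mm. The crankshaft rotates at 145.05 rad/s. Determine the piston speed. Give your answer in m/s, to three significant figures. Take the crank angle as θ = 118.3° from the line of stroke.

ω = 145.1 rad/s
For an in-line slider-crank, x = r cosθ + √(L² − r² sin²θ), so v = −rω sinθ·[1 + r cosθ/√(L² − r² sin²θ)].
With r = 0.0262 m, L = 0.1061 m, θ = 118.3°: √(L² − r² sin²θ) = 0.10356 m.
v = −0.0262·145.1·0.88048·[1 + 0.0262·-0.47409/0.10356] = -2.9448 m/s.
|v| = 2.9448 m/s.

2.94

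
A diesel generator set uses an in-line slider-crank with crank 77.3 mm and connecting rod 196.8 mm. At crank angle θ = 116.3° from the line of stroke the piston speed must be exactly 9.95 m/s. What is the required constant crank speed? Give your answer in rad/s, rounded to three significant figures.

176

For an in-line slider-crank, |v_piston| = rω|sinθ|·[1 + r cosθ/√(L² − r² sin²θ)].
With r = 0.0773 m, L = 0.1968 m, θ = 116.3°: the bracketed kinematic factor |dx/dθ| = 0.056413 m.
ω = v/|dx/dθ| = 9.95/0.056413 = 176.38 rad/s.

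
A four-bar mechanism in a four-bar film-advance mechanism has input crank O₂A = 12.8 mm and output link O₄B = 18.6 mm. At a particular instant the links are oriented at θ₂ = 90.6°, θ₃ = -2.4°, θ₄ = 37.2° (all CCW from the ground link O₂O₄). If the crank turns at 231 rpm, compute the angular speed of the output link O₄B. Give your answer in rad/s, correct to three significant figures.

ω₂ = 24.19 rad/s (from 231 rpm).
Differentiating the loop-closure r₂e^{iθ₂}+r₃e^{iθ₃}=r₁+r₄e^{iθ₄} gives r₂ω₂e^{iθ₂}+r₃ω₃e^{iθ₃}=r₄ω₄e^{iθ₄}.
Eliminating the other unknown: ω₄ = r₂ω₂ sin(θ₂−θ₃) / [r₄ sin(θ₄−θ₃)].
Numerator sine = +0.99863; denominator sine = +0.63742.
Result = 0.0128·24.19·(+0.99863) / (0.0186·(+0.63742)) = +26.08 rad/s; magnitude 26.08 rad/s.

26.1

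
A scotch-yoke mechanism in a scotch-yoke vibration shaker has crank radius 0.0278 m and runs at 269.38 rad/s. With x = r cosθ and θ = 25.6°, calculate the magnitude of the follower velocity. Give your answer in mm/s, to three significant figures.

3240

ω = 269.4 rad/s
x = r cosθ ⇒ ẋ = −rω sinθ.
|v| = rω|sinθ| = 0.0278·269.4·|sin 25.6°| = 3.2358 m/s = 3235.8 mm/s.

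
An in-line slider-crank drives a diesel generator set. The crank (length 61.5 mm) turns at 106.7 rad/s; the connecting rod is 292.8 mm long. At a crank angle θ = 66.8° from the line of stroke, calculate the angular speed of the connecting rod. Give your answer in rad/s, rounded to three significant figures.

ω = 106.7 rad/s
The rod makes angle φ with the slider axis where L sinφ = r sinθ; differentiating, L cosφ·φ̇ = r ω cosθ.
L cosφ = √(L² − r² sin²θ) = 0.28729 m.
|ω_rod| = r ω |cosθ| / √(L² − r² sin²θ) = 0.0615·106.7·0.39394/0.28729 = 8.9981 rad/s.

9.00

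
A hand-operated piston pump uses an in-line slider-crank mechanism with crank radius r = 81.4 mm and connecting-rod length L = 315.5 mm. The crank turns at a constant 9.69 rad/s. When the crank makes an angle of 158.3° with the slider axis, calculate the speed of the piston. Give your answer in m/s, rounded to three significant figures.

ω = 9.69 rad/s
For an in-line slider-crank, x = r cosθ + √(L² − r² sin²θ), so v = −rω sinθ·[1 + r cosθ/√(L² − r² sin²θ)].
With r = 0.0814 m, L = 0.3155 m, θ = 158.3°: √(L² − r² sin²θ) = 0.31406 m.
v = −0.0814·9.69·0.36975·[1 + 0.0814·-0.92913/0.31406] = -0.22141 m/s.
|v| = 0.22141 m/s.

0.221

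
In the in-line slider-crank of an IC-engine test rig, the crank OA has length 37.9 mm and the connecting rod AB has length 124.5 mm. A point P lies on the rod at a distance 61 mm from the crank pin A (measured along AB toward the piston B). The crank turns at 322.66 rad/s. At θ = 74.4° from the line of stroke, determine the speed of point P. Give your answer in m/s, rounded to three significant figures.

12.4

ω = 322.7 rad/s.  Crank-pin speed |V_A| = rω = 12.229 m/s, perpendicular to OA.
Rod angle: sinφ = −(r/L) sinθ ⇒ φ = -17.050°; ω_rod = −rω cosθ/√(L²−r²sin²θ) = -27.628 rad/s.
V_P = V_A + ω_rod × AP, with AP = 0.061 m along the rod.
Components: V_Px = −rω sinθ − a·ω_rod·sinφ = -12.272 m/s;  V_Py = rω cosθ + a·ω_rod·cosφ = +1.6773 m/s.
|V_P| = √(V_Px² + V_Py²) = 12.387 m/s.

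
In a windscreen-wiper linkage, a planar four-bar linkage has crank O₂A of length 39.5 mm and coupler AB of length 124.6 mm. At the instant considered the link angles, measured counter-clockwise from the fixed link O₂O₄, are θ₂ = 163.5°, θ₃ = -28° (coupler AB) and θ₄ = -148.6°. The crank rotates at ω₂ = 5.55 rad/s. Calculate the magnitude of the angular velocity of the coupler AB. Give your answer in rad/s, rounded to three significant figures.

1.52

ω₂ = 5.55 rad/s
Differentiating the loop-closure r₂e^{iθ₂}+r₃e^{iθ₃}=r₁+r₄e^{iθ₄} gives r₂ω₂e^{iθ₂}+r₃ω₃e^{iθ₃}=r₄ω₄e^{iθ₄}.
Eliminating the other unknown: ω₃ = r₂ω₂ sin(θ₄−θ₂) / [r₃ sin(θ₃−θ₄)].
Numerator sine = +0.74198; denominator sine = +0.86074.
Result = 0.0395·5.55·(+0.74198) / (0.1246·(+0.86074)) = +1.5167 rad/s; magnitude 1.5167 rad/s.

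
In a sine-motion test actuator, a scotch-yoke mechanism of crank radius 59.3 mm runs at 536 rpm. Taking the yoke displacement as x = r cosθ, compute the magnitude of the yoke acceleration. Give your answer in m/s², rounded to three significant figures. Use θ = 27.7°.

ω = 56.13 rad/s (from 536 rpm).
x = r cosθ ⇒ ẍ = −rω² cosθ (ω constant).
|a| = rω²|cosθ| = 0.0593·(56.13)²·|cos 27.7°| = 165.42 m/s².

165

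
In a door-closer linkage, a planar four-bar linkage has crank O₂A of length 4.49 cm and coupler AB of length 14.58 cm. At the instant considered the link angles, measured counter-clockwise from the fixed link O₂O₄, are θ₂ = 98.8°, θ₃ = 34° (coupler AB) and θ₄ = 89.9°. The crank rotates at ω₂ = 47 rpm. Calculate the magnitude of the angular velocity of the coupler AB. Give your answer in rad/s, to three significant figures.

ω₂ = 4.922 rad/s (from 47 rpm).
Differentiating the loop-closure r₂e^{iθ₂}+r₃e^{iθ₃}=r₁+r₄e^{iθ₄} gives r₂ω₂e^{iθ₂}+r₃ω₃e^{iθ₃}=r₄ω₄e^{iθ₄}.
Eliminating the other unknown: ω₃ = r₂ω₂ sin(θ₄−θ₂) / [r₃ sin(θ₃−θ₄)].
Numerator sine = -0.15471; denominator sine = -0.82806.
Result = 0.0449·4.922·(-0.15471) / (0.1458·(-0.82806)) = +0.28319 rad/s; magnitude 0.28319 rad/s.

0.283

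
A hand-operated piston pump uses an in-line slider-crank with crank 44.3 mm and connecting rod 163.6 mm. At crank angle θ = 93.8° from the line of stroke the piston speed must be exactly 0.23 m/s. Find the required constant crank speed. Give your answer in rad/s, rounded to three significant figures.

5.30

For an in-line slider-crank, |v_piston| = rω|sinθ|·[1 + r cosθ/√(L² − r² sin²θ)].
With r = 0.0443 m, L = 0.1636 m, θ = 93.8°: the bracketed kinematic factor |dx/dθ| = 0.043379 m.
ω = v/|dx/dθ| = 0.23/0.043379 = 5.3021 rad/s.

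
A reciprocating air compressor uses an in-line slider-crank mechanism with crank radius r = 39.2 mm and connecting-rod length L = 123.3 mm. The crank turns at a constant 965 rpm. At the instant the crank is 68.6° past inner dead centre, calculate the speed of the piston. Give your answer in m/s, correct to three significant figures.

4.14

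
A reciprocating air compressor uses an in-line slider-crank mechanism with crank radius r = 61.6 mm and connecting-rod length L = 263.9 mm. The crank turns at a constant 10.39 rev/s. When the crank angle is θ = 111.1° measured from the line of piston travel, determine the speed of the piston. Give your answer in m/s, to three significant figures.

3.43

ω = 2π·10.4 = 65.28 rad/s
For an in-line slider-crank, x = r cosθ + √(L² − r² sin²θ), so v = −rω sinθ·[1 + r cosθ/√(L² − r² sin²θ)].
With r = 0.0616 m, L = 0.2639 m, θ = 111.1°: √(L² − r² sin²θ) = 0.25757 m.
v = −0.0616·65.28·0.93295·[1 + 0.0616·-0.36000/0.25757] = -3.4288 m/s.
|v| = 3.4288 m/s.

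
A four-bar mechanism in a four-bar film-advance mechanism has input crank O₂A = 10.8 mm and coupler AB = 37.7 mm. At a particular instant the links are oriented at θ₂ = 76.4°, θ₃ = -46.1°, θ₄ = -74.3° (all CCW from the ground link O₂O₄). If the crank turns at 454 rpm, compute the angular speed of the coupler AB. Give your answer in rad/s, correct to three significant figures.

14.1

ω₂ = 47.54 rad/s (from 454 rpm).
Differentiating the loop-closure r₂e^{iθ₂}+r₃e^{iθ₃}=r₁+r₄e^{iθ₄} gives r₂ω₂e^{iθ₂}+r₃ω₃e^{iθ₃}=r₄ω₄e^{iθ₄}.
Eliminating the other unknown: ω₃ = r₂ω₂ sin(θ₄−θ₂) / [r₃ sin(θ₃−θ₄)].
Numerator sine = -0.48938; denominator sine = +0.47255.
Result = 0.0108·47.54·(-0.48938) / (0.0377·(+0.47255)) = -14.105 rad/s; magnitude 14.105 rad/s.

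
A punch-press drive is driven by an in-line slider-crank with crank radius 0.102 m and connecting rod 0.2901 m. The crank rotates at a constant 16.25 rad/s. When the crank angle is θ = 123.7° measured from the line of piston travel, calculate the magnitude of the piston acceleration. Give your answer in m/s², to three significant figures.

ω = 16.25 rad/s
x(θ) = r cosθ + √(L² − r² sin²θ); with ω constant, a = ω²·d²x/dθ².
d²x/dθ² = −r cosθ − r²(cos2θ)/√u − r⁴ sin²2θ/(4u^{3/2}),  u = L² − r² sin²θ = 0.0769569 m².
Substituting r = 0.102 m, L = 0.2901 m, θ = 123.7°: d²x/dθ² = +0.069926 m.
a = ω²·d²x/dθ² = (16.25)²·(+0.069926) = +18.465 m/s²;  |a| = 18.465 m/s².

18.5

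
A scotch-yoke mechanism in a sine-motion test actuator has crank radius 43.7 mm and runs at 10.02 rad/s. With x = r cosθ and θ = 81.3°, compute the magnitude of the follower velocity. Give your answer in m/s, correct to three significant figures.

ω = 10.02 rad/s
x = r cosθ ⇒ ẋ = −rω sinθ.
|v| = rω|sinθ| = 0.0437·10.02·|sin 81.3°| = 0.43284 m/s.

0.433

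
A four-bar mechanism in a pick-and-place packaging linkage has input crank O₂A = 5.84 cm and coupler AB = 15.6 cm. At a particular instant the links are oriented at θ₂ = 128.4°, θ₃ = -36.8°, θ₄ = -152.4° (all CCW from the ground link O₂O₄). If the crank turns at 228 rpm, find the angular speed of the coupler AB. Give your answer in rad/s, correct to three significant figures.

ω₂ = 23.88 rad/s (from 228 rpm).
Differentiating the loop-closure r₂e^{iθ₂}+r₃e^{iθ₃}=r₁+r₄e^{iθ₄} gives r₂ω₂e^{iθ₂}+r₃ω₃e^{iθ₃}=r₄ω₄e^{iθ₄}.
Eliminating the other unknown: ω₃ = r₂ω₂ sin(θ₄−θ₂) / [r₃ sin(θ₃−θ₄)].
Numerator sine = +0.98229; denominator sine = +0.90183.
Result = 0.0584·23.88·(+0.98229) / (0.156·(+0.90183)) = +9.7356 rad/s; magnitude 9.7356 rad/s.

9.74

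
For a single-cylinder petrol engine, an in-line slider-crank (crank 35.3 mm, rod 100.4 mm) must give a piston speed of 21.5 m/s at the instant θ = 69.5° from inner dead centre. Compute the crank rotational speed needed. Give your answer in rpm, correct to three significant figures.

5490

For an in-line slider-crank, |v_piston| = rω|sinθ|·[1 + r cosθ/√(L² − r² sin²θ)].
With r = 0.0353 m, L = 0.1004 m, θ = 69.5°: the bracketed kinematic factor |dx/dθ| = 0.037376 m.
ω = v/|dx/dθ| = 21.5/0.037376 = 575.23 rad/s.
N = 60ω/(2π) = 5493 rpm.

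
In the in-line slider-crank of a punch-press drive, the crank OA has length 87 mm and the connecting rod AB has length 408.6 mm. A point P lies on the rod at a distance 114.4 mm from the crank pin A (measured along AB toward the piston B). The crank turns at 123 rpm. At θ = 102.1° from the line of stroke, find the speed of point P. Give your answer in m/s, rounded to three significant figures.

ω = 12.88 rad/s.  Crank-pin speed |V_A| = rω = 1.1206 m/s, perpendicular to OA.
Rod angle: sinφ = −(r/L) sinθ ⇒ φ = -12.016°; ω_rod = −rω cosθ/√(L²−r²sin²θ) = +0.58777 rad/s.
V_P = V_A + ω_rod × AP, with AP = 0.1144 m along the rod.
Components: V_Px = −rω sinθ − a·ω_rod·sinφ = -1.0817 m/s;  V_Py = rω cosθ + a·ω_rod·cosφ = -0.16913 m/s.
|V_P| = √(V_Px² + V_Py²) = 1.0949 m/s.

1.09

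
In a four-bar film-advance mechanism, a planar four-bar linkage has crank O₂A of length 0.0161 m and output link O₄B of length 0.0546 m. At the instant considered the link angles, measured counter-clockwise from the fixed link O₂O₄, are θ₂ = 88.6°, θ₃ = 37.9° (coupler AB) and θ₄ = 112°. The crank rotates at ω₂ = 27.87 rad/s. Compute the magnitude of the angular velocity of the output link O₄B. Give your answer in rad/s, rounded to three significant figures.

ω₂ = 27.87 rad/s
Differentiating the loop-closure r₂e^{iθ₂}+r₃e^{iθ₃}=r₁+r₄e^{iθ₄} gives r₂ω₂e^{iθ₂}+r₃ω₃e^{iθ₃}=r₄ω₄e^{iθ₄}.
Eliminating the other unknown: ω₄ = r₂ω₂ sin(θ₂−θ₃) / [r₄ sin(θ₄−θ₃)].
Numerator sine = +0.77384; denominator sine = +0.96174.
Result = 0.0161·27.87·(+0.77384) / (0.0546·(+0.96174)) = +6.6125 rad/s; magnitude 6.6125 rad/s.

6.61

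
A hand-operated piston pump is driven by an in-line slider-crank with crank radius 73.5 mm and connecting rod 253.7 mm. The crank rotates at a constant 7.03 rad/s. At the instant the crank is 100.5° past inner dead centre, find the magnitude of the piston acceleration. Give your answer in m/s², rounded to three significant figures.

1.68

ω = 7.03 rad/s
x(θ) = r cosθ + √(L² − r² sin²θ); with ω constant, a = ω²·d²x/dθ².
d²x/dθ² = −r cosθ − r²(cos2θ)/√u − r⁴ sin²2θ/(4u^{3/2}),  u = L² − r² sin²θ = 0.0591408 m².
Substituting r = 0.0735 m, L = 0.2537 m, θ = 100.5°: d²x/dθ² = +0.034068 m.
a = ω²·d²x/dθ² = (7.03)²·(+0.034068) = +1.6837 m/s²;  |a| = 1.6837 m/s².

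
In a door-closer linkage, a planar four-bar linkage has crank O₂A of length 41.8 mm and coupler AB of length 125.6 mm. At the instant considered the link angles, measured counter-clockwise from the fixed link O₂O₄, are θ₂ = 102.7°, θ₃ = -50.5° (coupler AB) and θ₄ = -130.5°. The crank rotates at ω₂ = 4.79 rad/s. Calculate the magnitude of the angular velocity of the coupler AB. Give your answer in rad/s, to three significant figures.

1.30

ω₂ = 4.79 rad/s
Differentiating the loop-closure r₂e^{iθ₂}+r₃e^{iθ₃}=r₁+r₄e^{iθ₄} gives r₂ω₂e^{iθ₂}+r₃ω₃e^{iθ₃}=r₄ω₄e^{iθ₄}.
Eliminating the other unknown: ω₃ = r₂ω₂ sin(θ₄−θ₂) / [r₃ sin(θ₃−θ₄)].
Numerator sine = +0.80073; denominator sine = +0.98481.
Result = 0.0418·4.79·(+0.80073) / (0.1256·(+0.98481)) = +1.2962 rad/s; magnitude 1.2962 rad/s.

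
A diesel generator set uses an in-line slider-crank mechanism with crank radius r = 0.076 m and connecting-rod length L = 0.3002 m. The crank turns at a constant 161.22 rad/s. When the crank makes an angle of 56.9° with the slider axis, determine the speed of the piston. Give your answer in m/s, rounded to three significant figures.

ω = 161.2 rad/s
For an in-line slider-crank, x = r cosθ + √(L² − r² sin²θ), so v = −rω sinθ·[1 + r cosθ/√(L² − r² sin²θ)].
With r = 0.076 m, L = 0.3002 m, θ = 56.9°: √(L² − r² sin²θ) = 0.29337 m.
v = −0.076·161.2·0.83772·[1 + 0.076·0.54610/0.29337] = -11.716 m/s.
|v| = 11.716 m/s.

11.7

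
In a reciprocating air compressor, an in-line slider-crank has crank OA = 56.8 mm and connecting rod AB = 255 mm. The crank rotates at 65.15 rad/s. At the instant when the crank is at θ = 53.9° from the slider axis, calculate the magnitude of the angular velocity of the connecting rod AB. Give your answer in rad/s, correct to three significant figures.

8.69

ω = 65.15 rad/s
The rod makes angle φ with the slider axis where L sinφ = r sinθ; differentiating, L cosφ·φ̇ = r ω cosθ.
L cosφ = √(L² − r² sin²θ) = 0.25084 m.
|ω_rod| = r ω |cosθ| / √(L² − r² sin²θ) = 0.0568·65.15·0.58920/0.25084 = 8.6923 rad/s.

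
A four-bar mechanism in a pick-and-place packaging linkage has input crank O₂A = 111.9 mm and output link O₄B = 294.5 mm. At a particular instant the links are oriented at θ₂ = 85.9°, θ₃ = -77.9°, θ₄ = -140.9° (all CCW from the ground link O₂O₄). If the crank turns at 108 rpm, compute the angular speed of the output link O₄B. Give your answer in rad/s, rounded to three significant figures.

ω₂ = 11.31 rad/s (from 108 rpm).
Differentiating the loop-closure r₂e^{iθ₂}+r₃e^{iθ₃}=r₁+r₄e^{iθ₄} gives r₂ω₂e^{iθ₂}+r₃ω₃e^{iθ₃}=r₄ω₄e^{iθ₄}.
Eliminating the other unknown: ω₄ = r₂ω₂ sin(θ₂−θ₃) / [r₄ sin(θ₄−θ₃)].
Numerator sine = +0.27899; denominator sine = -0.89101.
Result = 0.1119·11.31·(+0.27899) / (0.2945·(-0.89101)) = -1.3456 rad/s; magnitude 1.3456 rad/s.

1.35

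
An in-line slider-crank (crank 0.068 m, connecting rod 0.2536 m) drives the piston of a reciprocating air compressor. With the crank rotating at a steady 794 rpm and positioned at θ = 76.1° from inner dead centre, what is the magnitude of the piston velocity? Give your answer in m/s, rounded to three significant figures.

5.85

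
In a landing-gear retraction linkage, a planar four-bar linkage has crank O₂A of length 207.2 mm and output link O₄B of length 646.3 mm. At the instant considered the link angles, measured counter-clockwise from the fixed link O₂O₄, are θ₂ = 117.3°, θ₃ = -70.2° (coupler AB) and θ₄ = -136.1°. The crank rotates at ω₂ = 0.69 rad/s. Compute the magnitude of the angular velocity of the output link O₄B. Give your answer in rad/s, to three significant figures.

ω₂ = 0.69 rad/s
Differentiating the loop-closure r₂e^{iθ₂}+r₃e^{iθ₃}=r₁+r₄e^{iθ₄} gives r₂ω₂e^{iθ₂}+r₃ω₃e^{iθ₃}=r₄ω₄e^{iθ₄}.
Eliminating the other unknown: ω₄ = r₂ω₂ sin(θ₂−θ₃) / [r₄ sin(θ₄−θ₃)].
Numerator sine = -0.13053; denominator sine = -0.91283.
Result = 0.2072·0.69·(-0.13053) / (0.6463·(-0.91283)) = +0.031631 rad/s; magnitude 0.031631 rad/s.

0.0316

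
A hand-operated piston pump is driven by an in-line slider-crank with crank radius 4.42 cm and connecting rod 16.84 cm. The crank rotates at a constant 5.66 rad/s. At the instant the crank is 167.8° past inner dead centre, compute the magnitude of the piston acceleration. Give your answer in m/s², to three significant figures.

1.04

ω = 5.66 rad/s
x(θ) = r cosθ + √(L² − r² sin²θ); with ω constant, a = ω²·d²x/dθ².
d²x/dθ² = −r cosθ − r²(cos2θ)/√u − r⁴ sin²2θ/(4u^{3/2}),  u = L² − r² sin²θ = 0.0282713 m².
Substituting r = 0.0442 m, L = 0.1684 m, θ = 167.8°: d²x/dθ² = +0.032586 m.
a = ω²·d²x/dθ² = (5.66)²·(+0.032586) = +1.0439 m/s²;  |a| = 1.0439 m/s².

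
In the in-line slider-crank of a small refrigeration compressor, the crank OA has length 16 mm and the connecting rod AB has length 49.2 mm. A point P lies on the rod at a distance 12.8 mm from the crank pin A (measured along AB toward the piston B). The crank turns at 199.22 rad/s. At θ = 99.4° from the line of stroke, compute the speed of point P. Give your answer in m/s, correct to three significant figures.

ω = 199.2 rad/s.  Crank-pin speed |V_A| = rω = 3.1875 m/s, perpendicular to OA.
Rod angle: sinφ = −(r/L) sinθ ⇒ φ = -18.714°; ω_rod = −rω cosθ/√(L²−r²sin²θ) = +11.172 rad/s.
V_P = V_A + ω_rod × AP, with AP = 0.0128 m along the rod.
Components: V_Px = −rω sinθ − a·ω_rod·sinφ = -3.0988 m/s;  V_Py = rω cosθ + a·ω_rod·cosφ = -0.38516 m/s.
|V_P| = √(V_Px² + V_Py²) = 3.1227 m/s.

3.12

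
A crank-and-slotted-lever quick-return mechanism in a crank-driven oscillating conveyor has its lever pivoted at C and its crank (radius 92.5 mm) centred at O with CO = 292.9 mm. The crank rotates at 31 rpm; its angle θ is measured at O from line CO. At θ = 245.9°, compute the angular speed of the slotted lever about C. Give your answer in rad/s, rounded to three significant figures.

0.113

ω = 3.246 rad/s (from 31 rpm).
Crank pin A relative to C: A = (d + r cosθ, r sinθ); lever angle φ = atan2(r sinθ, d + r cosθ).
Differentiating tanφ: φ̇ = rω(d cosθ + r)/(d² + r² + 2dr cosθ).
d² + r² + 2dr cosθ = |CA|² = 0.0722207 m²;  d cosθ + r = -0.0271 m.
|ω_lever| = |0.0925·3.246·-0.0271| / 0.0722207 = 0.11268 rad/s.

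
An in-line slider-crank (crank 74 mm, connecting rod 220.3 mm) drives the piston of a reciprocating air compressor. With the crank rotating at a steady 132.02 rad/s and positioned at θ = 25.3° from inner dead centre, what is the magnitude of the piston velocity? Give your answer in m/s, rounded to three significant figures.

5.46

ω = 132 rad/s
For an in-line slider-crank, x = r cosθ + √(L² − r² sin²θ), so v = −rω sinθ·[1 + r cosθ/√(L² − r² sin²θ)].
With r = 0.074 m, L = 0.2203 m, θ = 25.3°: √(L² − r² sin²θ) = 0.21802 m.
v = −0.074·132·0.42736·[1 + 0.074·0.90408/0.21802] = -5.4562 m/s.
|v| = 5.4562 m/s.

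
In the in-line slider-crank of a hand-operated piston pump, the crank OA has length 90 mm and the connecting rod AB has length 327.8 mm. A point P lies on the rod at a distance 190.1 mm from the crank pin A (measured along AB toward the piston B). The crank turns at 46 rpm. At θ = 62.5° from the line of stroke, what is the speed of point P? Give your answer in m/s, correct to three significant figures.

ω = 4.817 rad/s.  Crank-pin speed |V_A| = rω = 0.43354 m/s, perpendicular to OA.
Rod angle: sinφ = −(r/L) sinθ ⇒ φ = -14.095°; ω_rod = −rω cosθ/√(L²−r²sin²θ) = -0.62965 rad/s.
V_P = V_A + ω_rod × AP, with AP = 0.1901 m along the rod.
Components: V_Px = −rω sinθ − a·ω_rod·sinφ = -0.41371 m/s;  V_Py = rω cosθ + a·ω_rod·cosφ = +0.084093 m/s.
|V_P| = √(V_Px² + V_Py²) = 0.42217 m/s.

0.422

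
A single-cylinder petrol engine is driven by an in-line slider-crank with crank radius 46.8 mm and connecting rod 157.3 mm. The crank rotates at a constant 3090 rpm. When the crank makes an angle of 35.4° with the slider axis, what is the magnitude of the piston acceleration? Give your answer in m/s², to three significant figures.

ω = 2π·3090/60 = 323.6 rad/s
x(θ) = r cosθ + √(L² − r² sin²θ); with ω constant, a = ω²·d²x/dθ².
d²x/dθ² = −r cosθ − r²(cos2θ)/√u − r⁴ sin²2θ/(4u^{3/2}),  u = L² − r² sin²θ = 0.0240083 m².
Substituting r = 0.0468 m, L = 0.1573 m, θ = 35.4°: d²x/dθ² = -0.043084 m.
a = ω²·d²x/dθ² = (323.6)²·(-0.043084) = -4511.2 m/s²;  |a| = 4511.2 m/s².

4510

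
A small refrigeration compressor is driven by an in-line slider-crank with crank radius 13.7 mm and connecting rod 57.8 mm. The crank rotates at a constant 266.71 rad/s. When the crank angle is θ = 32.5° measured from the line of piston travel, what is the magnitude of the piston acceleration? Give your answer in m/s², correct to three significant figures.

923

ω = 266.7 rad/s
x(θ) = r cosθ + √(L² − r² sin²θ); with ω constant, a = ω²·d²x/dθ².
d²x/dθ² = −r cosθ − r²(cos2θ)/√u − r⁴ sin²2θ/(4u^{3/2}),  u = L² − r² sin²θ = 0.00328666 m².
Substituting r = 0.0137 m, L = 0.0578 m, θ = 32.5°: d²x/dθ² = -0.012976 m.
a = ω²·d²x/dθ² = (266.7)²·(-0.012976) = -923.07 m/s²;  |a| = 923.07 m/s².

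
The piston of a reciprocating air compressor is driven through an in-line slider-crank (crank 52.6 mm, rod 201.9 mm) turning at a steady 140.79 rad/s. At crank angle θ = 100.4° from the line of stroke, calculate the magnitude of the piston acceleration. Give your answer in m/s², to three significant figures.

450

ω = 140.8 rad/s
x(θ) = r cosθ + √(L² − r² sin²θ); with ω constant, a = ω²·d²x/dθ².
d²x/dθ² = −r cosθ − r²(cos2θ)/√u − r⁴ sin²2θ/(4u^{3/2}),  u = L² − r² sin²θ = 0.038087 m².
Substituting r = 0.0526 m, L = 0.2019 m, θ = 100.4°: d²x/dθ² = +0.022716 m.
a = ω²·d²x/dθ² = (140.8)²·(+0.022716) = +450.27 m/s²;  |a| = 450.27 m/s².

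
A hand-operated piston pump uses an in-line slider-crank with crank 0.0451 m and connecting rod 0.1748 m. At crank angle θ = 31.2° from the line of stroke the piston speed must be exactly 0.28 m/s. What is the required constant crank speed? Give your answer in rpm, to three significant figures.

93.6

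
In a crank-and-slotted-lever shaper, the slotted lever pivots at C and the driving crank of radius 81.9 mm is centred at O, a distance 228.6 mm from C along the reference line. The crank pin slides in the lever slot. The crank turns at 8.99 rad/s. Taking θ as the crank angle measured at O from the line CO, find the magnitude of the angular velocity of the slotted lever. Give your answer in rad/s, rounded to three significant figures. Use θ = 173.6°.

4.92

ω = 8.99 rad/s
Crank pin A relative to C: A = (d + r cosθ, r sinθ); lever angle φ = atan2(r sinθ, d + r cosθ).
Differentiating tanφ: φ̇ = rω(d cosθ + r)/(d² + r² + 2dr cosθ).
d² + r² + 2dr cosθ = |CA|² = 0.0217542 m²;  d cosθ + r = -0.14528 m.
|ω_lever| = |0.0819·8.99·-0.14528| / 0.0217542 = 4.9169 rad/s.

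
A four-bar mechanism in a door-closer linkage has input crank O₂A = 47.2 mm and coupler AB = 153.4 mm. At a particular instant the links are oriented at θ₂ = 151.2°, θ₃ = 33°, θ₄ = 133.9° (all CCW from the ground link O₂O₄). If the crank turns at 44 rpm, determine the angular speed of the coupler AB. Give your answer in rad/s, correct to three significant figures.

0.429

ω₂ = 4.608 rad/s (from 44 rpm).
Differentiating the loop-closure r₂e^{iθ₂}+r₃e^{iθ₃}=r₁+r₄e^{iθ₄} gives r₂ω₂e^{iθ₂}+r₃ω₃e^{iθ₃}=r₄ω₄e^{iθ₄}.
Eliminating the other unknown: ω₃ = r₂ω₂ sin(θ₄−θ₂) / [r₃ sin(θ₃−θ₄)].
Numerator sine = -0.29737; denominator sine = -0.98196.
Result = 0.0472·4.608·(-0.29737) / (0.1534·(-0.98196)) = +0.42935 rad/s; magnitude 0.42935 rad/s.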